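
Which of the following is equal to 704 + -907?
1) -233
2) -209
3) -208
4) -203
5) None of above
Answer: 4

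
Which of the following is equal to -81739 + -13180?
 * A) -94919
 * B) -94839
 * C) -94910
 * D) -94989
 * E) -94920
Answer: A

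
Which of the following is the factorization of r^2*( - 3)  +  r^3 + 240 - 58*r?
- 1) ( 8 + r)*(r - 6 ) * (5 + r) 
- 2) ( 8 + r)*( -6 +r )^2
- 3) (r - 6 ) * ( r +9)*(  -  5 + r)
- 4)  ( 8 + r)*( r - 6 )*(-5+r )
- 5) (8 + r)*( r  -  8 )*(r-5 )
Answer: 4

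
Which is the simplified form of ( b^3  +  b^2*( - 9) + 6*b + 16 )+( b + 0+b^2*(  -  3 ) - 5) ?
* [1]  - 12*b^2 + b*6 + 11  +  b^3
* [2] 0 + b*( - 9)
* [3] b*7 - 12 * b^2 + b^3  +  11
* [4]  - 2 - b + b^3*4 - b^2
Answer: 3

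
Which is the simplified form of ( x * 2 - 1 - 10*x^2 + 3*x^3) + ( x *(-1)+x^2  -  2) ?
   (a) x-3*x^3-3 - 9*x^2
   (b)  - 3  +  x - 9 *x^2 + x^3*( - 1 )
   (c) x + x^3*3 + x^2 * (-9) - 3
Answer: c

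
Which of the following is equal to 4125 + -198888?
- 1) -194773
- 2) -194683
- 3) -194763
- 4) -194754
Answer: 3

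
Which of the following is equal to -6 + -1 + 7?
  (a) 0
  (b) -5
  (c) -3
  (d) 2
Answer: a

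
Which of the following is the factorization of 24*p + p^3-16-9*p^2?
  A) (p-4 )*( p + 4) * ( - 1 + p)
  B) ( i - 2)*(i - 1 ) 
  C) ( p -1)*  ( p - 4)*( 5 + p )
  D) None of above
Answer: D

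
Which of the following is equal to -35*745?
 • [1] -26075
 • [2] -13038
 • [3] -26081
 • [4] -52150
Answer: 1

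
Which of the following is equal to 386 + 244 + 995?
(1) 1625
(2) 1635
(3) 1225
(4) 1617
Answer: 1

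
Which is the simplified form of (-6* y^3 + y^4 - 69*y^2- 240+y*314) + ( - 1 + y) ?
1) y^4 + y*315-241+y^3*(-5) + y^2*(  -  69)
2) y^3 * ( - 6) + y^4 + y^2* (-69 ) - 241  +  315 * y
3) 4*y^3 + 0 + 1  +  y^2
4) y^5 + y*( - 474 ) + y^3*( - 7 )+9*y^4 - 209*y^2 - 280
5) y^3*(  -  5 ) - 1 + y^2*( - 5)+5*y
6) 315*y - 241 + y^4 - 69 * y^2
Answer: 2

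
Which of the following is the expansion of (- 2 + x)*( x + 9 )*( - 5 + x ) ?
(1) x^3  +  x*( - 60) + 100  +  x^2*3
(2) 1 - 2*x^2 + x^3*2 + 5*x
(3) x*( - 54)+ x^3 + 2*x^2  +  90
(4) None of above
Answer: 4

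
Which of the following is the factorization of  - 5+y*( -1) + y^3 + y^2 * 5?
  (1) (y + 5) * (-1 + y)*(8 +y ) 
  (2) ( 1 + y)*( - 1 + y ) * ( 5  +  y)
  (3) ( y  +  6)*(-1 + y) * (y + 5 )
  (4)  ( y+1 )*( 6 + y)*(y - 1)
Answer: 2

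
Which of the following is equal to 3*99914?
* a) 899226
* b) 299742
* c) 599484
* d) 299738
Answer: b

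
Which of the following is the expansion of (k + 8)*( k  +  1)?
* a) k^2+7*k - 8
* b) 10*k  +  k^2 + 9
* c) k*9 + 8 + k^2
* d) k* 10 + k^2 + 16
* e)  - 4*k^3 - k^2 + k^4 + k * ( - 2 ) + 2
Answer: c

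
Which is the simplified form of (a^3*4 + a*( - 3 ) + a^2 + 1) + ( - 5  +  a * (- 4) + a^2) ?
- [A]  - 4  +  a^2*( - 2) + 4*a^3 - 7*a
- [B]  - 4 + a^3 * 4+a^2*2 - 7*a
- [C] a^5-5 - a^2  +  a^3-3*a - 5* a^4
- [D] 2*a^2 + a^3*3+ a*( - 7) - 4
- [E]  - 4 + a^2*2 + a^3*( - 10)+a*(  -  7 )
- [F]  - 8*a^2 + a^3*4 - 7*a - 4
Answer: B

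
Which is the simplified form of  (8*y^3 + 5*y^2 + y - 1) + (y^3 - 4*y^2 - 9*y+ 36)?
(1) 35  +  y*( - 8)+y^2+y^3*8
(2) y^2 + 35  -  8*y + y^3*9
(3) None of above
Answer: 2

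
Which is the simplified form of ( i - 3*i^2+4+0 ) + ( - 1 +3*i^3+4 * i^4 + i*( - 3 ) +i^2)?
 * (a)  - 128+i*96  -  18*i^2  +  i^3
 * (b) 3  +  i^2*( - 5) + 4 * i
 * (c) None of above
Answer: c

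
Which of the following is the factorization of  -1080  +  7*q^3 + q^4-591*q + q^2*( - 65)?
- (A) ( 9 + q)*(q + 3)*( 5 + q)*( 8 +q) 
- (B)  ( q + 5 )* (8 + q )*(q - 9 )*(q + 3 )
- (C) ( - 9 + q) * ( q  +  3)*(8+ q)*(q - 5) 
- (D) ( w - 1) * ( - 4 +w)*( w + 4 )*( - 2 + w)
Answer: B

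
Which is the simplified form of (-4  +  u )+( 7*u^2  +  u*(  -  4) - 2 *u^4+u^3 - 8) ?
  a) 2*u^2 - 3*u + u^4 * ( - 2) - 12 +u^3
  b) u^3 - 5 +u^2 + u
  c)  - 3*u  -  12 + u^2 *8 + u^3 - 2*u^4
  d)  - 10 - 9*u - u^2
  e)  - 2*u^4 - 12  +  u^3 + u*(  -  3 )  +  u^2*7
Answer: e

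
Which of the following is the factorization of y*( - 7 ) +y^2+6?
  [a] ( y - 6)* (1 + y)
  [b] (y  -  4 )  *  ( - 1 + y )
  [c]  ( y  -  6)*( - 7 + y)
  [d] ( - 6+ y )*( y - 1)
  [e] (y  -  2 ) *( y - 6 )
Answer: d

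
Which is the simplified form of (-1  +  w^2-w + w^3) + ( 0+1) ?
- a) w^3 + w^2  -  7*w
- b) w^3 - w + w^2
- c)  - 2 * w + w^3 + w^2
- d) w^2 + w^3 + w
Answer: b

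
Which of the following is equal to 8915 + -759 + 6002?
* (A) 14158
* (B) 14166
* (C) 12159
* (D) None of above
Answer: A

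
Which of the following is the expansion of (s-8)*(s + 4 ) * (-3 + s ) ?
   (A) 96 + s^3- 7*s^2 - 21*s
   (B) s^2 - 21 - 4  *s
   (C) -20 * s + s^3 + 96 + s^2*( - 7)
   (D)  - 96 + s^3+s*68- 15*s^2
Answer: C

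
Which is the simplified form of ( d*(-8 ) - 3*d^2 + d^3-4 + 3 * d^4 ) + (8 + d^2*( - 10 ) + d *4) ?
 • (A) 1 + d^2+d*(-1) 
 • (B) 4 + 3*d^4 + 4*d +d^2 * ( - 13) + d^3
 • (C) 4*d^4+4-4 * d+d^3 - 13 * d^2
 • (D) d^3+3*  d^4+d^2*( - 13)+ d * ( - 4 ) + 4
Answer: D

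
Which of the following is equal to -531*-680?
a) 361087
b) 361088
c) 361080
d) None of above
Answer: c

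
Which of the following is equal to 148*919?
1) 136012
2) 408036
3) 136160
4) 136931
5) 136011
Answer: 1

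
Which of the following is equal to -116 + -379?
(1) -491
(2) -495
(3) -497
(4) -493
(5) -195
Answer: 2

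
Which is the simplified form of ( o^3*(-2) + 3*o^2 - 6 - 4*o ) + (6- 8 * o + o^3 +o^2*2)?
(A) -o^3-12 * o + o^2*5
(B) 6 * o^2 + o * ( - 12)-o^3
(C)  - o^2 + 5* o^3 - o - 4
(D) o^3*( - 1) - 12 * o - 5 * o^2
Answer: A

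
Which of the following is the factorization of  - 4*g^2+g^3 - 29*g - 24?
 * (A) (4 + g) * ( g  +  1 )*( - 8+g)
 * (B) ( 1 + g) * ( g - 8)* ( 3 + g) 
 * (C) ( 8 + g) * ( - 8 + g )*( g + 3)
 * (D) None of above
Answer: B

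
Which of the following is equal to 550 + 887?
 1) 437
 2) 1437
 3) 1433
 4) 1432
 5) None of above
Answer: 2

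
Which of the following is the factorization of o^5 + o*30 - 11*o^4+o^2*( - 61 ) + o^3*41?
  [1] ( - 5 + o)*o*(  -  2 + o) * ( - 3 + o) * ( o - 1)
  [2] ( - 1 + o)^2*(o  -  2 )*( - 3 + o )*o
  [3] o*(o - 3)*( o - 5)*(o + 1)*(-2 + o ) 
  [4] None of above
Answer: 1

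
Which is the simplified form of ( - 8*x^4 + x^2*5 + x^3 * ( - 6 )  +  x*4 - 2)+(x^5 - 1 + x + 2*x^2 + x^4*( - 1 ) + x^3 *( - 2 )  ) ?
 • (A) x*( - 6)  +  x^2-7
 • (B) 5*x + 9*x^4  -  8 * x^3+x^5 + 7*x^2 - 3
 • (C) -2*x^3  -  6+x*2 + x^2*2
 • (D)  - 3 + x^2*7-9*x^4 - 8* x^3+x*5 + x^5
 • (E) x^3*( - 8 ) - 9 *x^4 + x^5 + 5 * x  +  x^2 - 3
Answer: D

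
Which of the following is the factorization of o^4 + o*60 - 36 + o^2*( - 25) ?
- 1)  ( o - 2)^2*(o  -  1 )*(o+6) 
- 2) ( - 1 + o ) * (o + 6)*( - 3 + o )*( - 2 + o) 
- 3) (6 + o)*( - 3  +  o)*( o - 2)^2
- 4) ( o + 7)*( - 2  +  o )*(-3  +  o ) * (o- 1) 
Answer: 2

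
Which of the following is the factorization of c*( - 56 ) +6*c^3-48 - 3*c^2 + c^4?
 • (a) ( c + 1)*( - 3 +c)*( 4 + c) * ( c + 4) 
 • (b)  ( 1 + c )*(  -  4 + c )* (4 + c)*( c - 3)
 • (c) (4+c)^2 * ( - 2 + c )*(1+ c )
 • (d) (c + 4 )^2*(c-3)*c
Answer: a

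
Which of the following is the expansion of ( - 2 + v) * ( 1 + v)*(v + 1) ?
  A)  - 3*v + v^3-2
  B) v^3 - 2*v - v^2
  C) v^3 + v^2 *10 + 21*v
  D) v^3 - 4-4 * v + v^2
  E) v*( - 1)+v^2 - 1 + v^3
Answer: A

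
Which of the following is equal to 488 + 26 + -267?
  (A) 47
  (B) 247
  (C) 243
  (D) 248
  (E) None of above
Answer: B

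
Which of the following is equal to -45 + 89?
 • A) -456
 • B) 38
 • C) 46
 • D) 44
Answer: D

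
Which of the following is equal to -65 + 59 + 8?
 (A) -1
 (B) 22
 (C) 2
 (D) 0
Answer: C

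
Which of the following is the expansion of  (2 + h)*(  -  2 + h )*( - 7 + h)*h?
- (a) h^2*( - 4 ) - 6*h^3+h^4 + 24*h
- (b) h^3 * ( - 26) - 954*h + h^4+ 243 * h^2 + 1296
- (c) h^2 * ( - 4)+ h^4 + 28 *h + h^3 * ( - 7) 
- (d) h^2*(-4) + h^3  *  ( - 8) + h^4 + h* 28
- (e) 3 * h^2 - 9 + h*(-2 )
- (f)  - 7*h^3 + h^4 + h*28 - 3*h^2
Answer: c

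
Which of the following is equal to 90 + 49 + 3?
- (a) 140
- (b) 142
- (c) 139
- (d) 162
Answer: b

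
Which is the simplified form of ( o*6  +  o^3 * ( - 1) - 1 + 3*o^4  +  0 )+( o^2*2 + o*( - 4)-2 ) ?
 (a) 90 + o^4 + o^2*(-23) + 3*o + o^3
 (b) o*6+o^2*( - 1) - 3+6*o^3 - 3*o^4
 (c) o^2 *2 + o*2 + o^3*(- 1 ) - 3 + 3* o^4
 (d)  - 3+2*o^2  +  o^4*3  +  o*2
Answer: c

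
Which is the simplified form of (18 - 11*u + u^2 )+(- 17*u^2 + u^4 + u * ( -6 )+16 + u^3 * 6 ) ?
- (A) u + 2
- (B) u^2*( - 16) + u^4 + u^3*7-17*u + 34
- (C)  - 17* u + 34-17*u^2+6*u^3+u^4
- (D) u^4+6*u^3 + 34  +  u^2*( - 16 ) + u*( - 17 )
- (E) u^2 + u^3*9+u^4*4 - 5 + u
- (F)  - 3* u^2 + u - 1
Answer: D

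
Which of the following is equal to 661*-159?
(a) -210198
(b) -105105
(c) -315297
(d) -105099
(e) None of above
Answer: d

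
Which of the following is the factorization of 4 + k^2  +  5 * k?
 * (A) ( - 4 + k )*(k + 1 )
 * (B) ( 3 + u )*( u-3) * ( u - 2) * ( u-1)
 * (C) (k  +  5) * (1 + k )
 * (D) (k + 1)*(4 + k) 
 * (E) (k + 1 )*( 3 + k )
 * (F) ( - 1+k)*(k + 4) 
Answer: D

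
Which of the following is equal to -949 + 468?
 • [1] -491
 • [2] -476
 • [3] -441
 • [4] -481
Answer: 4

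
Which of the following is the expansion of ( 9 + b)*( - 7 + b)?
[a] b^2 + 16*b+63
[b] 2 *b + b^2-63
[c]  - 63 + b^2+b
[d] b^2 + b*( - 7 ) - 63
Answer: b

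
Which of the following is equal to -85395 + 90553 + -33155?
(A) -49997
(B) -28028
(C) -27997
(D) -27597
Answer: C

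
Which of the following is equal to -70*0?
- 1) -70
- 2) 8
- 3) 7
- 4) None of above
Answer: 4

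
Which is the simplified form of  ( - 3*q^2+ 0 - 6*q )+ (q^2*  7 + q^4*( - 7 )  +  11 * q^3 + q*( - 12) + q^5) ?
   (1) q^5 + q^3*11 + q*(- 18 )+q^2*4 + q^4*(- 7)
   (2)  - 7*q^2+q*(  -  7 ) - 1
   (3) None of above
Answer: 1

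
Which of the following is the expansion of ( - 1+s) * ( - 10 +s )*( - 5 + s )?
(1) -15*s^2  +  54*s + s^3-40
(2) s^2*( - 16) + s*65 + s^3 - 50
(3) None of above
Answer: 2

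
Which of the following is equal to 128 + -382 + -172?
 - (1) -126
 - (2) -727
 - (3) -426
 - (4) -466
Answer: 3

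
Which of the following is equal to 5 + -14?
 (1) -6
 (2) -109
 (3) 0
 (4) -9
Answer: 4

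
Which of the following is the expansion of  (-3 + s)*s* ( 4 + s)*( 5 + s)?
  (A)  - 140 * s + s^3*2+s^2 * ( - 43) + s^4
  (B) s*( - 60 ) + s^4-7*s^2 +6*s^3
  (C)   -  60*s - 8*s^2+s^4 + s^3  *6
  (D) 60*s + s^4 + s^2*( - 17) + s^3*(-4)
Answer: B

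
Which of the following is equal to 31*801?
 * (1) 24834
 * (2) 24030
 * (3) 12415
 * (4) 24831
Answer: 4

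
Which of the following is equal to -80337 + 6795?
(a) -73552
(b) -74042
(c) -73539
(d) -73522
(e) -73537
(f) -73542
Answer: f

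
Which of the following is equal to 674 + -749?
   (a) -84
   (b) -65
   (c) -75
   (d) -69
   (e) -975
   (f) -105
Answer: c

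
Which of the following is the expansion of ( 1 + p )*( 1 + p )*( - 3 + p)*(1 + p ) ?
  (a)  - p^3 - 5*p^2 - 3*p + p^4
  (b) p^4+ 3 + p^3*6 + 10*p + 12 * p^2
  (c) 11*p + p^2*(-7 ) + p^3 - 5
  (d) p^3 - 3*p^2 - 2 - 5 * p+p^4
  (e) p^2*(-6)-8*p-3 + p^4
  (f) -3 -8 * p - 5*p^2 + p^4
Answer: e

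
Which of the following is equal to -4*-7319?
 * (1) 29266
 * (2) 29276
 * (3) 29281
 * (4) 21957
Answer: 2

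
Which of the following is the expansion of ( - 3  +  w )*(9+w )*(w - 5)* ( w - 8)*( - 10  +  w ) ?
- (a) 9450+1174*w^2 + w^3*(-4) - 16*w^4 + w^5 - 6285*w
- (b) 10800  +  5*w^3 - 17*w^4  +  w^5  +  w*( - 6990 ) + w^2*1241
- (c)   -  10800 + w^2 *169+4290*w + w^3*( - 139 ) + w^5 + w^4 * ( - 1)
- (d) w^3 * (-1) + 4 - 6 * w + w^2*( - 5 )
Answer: b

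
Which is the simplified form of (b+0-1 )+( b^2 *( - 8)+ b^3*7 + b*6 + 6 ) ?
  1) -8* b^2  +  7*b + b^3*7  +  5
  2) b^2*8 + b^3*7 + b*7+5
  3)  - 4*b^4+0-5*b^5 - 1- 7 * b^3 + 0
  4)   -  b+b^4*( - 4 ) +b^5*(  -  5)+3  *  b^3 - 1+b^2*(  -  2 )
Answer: 1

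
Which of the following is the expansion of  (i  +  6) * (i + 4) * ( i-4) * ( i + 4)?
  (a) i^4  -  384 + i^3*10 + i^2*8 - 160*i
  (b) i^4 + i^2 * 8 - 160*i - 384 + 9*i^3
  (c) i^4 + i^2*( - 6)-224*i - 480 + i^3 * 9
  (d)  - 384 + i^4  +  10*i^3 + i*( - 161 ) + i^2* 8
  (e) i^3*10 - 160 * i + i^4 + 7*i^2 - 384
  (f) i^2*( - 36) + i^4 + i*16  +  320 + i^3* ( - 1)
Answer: a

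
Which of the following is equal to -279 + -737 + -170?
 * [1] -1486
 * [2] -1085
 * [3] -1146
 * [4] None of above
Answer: 4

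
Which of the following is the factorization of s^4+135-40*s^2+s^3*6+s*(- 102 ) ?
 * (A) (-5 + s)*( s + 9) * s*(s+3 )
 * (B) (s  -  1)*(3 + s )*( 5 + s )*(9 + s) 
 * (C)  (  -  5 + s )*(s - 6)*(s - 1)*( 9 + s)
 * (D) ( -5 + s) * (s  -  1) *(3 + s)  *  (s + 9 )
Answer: D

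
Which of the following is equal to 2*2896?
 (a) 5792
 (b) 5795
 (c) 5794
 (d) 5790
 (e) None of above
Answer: a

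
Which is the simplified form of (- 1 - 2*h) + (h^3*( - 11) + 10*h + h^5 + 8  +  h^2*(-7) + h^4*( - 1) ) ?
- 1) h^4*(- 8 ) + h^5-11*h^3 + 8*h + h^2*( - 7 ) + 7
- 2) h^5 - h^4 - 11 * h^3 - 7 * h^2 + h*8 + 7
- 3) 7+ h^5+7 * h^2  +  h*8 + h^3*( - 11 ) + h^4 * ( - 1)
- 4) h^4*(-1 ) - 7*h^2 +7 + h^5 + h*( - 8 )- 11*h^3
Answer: 2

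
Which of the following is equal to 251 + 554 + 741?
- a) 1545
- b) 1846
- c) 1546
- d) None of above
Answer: c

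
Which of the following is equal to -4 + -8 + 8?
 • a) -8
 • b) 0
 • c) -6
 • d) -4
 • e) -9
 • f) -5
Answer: d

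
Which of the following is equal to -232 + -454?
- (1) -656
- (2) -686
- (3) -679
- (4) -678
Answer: 2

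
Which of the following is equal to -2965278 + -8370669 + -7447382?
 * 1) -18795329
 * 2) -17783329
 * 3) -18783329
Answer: 3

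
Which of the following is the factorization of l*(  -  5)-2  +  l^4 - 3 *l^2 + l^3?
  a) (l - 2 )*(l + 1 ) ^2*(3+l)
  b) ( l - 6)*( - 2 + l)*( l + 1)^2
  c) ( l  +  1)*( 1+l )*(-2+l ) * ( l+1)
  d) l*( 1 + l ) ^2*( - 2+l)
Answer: c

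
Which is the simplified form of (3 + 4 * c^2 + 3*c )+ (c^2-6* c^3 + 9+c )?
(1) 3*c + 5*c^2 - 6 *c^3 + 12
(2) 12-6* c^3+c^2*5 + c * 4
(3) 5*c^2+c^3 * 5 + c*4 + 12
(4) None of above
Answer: 2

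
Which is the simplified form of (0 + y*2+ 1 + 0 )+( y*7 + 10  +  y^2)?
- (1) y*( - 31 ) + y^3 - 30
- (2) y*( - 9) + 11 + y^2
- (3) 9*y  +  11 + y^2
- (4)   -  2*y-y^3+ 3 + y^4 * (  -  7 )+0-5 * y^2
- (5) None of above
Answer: 3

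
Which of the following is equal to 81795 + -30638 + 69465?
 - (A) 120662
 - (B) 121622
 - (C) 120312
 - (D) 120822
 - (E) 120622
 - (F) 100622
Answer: E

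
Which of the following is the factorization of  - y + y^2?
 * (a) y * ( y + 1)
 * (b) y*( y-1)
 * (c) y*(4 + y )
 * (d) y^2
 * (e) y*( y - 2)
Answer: b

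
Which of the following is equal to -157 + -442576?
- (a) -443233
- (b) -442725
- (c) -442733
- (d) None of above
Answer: c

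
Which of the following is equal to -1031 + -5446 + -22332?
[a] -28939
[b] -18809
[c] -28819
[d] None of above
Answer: d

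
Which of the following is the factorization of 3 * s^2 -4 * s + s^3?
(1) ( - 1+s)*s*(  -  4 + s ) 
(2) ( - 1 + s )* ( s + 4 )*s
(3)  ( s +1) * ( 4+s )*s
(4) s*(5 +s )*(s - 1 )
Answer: 2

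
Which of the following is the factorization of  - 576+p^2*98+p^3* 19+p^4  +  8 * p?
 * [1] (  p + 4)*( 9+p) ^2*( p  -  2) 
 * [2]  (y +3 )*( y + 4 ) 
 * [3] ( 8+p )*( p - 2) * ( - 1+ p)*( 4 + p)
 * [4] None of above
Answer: 4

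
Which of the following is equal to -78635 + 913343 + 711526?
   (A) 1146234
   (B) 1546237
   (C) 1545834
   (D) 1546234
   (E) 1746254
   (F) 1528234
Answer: D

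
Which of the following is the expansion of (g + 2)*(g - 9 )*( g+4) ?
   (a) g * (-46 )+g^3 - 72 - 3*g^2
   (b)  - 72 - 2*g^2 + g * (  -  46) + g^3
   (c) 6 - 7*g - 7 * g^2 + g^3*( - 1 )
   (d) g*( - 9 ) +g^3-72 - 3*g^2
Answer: a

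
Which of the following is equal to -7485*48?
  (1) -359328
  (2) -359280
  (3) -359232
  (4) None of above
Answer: 2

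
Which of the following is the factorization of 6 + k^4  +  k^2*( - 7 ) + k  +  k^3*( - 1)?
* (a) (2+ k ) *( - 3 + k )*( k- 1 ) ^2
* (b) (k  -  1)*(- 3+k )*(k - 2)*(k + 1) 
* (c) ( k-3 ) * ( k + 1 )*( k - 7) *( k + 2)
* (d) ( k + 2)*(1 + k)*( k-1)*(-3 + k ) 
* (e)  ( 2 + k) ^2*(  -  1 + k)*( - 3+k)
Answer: d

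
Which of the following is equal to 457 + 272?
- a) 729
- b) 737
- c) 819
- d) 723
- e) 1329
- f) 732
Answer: a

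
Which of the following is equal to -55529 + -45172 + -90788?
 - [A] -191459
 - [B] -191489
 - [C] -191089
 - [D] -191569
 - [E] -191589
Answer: B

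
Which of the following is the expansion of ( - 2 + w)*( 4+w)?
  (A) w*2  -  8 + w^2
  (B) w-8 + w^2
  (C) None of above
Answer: A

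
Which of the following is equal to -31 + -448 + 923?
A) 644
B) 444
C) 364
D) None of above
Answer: B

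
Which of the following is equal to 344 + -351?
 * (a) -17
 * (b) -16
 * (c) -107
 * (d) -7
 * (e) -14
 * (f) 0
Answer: d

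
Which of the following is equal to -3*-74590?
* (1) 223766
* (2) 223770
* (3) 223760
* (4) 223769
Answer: 2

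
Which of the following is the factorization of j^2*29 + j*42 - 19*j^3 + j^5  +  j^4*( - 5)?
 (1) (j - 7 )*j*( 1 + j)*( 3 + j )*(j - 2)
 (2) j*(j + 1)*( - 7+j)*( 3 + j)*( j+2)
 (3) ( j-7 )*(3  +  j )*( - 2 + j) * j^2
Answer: 1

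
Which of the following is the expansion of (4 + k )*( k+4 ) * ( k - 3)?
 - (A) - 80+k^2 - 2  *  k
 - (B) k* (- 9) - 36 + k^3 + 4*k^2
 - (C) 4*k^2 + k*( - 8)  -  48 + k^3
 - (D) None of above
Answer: D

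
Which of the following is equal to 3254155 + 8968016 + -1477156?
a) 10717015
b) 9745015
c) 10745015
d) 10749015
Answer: c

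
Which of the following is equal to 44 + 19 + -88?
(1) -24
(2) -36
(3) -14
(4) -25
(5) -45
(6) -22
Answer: 4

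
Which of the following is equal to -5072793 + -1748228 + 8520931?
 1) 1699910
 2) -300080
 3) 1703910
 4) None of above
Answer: 1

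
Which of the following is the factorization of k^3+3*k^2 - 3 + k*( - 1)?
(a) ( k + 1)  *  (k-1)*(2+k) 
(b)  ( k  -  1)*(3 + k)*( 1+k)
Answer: b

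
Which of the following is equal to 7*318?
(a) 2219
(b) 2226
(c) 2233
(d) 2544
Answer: b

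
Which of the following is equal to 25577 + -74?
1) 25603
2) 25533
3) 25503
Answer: 3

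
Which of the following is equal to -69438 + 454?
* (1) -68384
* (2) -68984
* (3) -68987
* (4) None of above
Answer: 2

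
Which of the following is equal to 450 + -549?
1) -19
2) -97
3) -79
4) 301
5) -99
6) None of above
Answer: 5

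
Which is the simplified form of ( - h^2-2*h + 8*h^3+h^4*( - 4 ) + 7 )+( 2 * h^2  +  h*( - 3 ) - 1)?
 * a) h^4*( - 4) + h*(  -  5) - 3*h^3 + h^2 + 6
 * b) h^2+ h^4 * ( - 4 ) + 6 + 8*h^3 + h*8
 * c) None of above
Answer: c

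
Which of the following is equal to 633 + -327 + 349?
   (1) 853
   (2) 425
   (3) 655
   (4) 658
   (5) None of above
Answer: 3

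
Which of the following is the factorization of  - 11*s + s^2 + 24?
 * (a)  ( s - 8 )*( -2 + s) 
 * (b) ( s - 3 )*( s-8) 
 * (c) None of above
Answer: b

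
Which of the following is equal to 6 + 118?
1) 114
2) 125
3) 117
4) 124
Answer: 4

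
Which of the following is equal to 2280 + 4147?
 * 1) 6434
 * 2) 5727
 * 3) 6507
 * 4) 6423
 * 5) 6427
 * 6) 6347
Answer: 5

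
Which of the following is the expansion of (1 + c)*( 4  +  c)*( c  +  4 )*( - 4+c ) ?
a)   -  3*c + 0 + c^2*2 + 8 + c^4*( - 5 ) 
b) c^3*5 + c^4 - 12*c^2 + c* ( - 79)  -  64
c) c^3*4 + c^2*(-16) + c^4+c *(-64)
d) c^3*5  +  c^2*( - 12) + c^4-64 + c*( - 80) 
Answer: d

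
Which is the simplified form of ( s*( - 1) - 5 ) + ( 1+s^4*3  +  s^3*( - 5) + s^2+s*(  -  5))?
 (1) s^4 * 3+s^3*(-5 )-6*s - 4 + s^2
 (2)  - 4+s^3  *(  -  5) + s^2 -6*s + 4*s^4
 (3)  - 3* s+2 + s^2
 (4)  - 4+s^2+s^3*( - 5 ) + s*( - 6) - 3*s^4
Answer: 1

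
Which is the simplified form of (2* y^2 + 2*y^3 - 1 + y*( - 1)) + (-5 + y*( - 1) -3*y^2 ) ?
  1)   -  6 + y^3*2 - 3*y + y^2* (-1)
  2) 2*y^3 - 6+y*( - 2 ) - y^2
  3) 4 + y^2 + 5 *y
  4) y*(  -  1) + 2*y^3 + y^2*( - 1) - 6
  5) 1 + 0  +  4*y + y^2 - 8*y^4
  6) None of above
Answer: 2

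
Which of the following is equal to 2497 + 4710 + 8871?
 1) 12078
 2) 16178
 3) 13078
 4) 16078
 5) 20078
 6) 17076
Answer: 4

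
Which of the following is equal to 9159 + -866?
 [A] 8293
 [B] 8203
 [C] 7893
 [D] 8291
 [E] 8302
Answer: A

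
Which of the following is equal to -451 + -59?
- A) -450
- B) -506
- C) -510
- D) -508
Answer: C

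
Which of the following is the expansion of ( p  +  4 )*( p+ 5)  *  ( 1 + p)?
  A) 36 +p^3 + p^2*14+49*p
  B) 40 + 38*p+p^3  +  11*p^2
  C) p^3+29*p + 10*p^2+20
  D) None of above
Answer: C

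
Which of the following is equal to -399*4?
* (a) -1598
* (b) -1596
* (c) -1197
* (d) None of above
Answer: b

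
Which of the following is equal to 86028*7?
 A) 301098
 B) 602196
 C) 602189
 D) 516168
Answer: B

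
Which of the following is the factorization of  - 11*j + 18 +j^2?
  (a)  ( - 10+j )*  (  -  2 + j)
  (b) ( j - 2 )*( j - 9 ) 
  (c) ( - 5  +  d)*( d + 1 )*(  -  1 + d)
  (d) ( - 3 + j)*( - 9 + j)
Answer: b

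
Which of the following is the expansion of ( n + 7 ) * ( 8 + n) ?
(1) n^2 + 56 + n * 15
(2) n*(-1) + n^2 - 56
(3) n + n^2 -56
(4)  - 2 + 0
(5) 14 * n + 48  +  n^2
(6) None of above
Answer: 1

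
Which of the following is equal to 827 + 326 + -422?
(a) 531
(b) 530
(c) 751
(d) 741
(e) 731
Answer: e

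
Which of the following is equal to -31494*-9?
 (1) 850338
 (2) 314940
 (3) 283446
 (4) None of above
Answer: 3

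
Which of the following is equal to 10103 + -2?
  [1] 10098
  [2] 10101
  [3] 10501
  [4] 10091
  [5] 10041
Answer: 2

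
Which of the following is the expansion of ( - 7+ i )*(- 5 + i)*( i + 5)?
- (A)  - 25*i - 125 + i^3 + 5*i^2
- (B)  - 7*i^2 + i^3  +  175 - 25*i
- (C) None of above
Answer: B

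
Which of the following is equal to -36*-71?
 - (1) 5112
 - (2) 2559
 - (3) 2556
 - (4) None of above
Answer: 3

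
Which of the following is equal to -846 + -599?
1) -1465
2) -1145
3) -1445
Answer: 3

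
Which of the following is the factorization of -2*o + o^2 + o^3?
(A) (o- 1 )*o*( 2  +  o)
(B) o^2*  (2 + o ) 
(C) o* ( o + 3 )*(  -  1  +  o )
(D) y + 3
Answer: A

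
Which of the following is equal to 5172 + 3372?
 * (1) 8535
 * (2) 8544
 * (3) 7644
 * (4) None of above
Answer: 2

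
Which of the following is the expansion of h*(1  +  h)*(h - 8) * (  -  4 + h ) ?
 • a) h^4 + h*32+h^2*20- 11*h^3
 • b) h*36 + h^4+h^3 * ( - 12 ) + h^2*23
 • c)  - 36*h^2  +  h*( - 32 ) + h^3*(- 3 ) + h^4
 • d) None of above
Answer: a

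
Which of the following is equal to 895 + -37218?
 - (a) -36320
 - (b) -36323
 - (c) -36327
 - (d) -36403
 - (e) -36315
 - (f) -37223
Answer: b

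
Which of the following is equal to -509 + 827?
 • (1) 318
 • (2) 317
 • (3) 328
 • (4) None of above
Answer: 1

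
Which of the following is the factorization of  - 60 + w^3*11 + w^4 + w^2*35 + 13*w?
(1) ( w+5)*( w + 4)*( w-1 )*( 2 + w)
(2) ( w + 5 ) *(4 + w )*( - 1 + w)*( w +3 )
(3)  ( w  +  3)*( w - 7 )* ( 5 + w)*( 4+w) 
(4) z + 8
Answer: 2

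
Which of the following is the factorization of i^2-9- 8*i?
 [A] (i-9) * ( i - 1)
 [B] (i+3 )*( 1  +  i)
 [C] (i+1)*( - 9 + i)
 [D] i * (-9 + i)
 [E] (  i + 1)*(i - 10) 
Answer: C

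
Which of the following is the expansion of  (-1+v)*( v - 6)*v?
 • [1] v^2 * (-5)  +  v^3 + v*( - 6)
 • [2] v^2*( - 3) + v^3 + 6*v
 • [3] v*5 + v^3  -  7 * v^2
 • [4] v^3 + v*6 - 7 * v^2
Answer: 4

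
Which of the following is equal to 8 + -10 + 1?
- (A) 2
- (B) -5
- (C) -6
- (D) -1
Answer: D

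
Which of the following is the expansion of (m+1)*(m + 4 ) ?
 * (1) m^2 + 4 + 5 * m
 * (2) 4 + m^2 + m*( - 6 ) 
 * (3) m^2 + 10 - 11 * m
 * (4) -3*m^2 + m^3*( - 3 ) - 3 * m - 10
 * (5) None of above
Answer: 1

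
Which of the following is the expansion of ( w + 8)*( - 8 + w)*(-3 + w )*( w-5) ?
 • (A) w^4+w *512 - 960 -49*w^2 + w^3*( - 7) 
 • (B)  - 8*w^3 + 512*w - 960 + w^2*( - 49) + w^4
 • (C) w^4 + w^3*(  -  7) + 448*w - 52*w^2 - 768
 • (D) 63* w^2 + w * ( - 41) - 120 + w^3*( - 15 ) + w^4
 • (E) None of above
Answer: B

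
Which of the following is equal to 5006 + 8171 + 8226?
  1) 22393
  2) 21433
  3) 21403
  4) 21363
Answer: 3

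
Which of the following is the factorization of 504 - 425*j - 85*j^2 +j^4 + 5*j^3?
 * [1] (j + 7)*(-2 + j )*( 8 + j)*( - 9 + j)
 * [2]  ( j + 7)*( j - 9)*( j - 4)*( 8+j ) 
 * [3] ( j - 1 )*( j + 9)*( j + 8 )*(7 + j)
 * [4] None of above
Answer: 4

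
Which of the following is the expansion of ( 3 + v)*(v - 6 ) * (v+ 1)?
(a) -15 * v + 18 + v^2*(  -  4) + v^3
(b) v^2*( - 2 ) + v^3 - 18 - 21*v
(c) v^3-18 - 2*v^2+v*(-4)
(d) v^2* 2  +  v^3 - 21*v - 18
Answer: b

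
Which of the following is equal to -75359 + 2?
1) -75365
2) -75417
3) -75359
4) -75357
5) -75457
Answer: 4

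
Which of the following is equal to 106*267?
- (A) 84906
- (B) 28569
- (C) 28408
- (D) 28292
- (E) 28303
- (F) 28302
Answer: F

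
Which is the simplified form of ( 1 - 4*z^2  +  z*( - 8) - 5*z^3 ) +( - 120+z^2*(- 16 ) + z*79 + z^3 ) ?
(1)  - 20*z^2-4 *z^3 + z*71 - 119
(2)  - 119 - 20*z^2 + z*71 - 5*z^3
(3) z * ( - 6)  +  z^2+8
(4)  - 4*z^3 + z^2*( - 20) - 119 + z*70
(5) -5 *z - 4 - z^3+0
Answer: 1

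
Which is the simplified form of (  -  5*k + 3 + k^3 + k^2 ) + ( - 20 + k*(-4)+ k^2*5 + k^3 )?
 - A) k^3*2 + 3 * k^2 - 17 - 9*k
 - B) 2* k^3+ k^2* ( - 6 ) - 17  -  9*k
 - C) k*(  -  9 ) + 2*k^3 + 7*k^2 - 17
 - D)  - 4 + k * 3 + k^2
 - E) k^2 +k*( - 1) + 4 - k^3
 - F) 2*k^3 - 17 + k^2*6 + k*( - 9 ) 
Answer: F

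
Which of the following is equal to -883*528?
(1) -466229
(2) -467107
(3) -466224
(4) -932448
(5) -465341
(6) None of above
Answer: 3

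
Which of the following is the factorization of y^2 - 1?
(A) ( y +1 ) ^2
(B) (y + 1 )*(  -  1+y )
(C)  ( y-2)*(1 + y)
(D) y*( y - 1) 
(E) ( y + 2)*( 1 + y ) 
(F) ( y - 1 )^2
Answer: B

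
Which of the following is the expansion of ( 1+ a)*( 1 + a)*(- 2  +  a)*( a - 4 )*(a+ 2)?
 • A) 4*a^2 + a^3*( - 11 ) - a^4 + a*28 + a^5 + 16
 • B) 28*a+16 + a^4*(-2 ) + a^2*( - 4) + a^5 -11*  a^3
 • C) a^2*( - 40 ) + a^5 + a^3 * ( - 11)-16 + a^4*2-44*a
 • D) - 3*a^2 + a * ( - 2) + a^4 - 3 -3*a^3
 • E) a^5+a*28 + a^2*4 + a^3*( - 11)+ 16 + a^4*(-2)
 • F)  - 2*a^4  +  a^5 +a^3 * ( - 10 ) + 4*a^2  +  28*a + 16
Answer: E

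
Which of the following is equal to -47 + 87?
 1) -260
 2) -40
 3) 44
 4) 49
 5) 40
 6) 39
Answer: 5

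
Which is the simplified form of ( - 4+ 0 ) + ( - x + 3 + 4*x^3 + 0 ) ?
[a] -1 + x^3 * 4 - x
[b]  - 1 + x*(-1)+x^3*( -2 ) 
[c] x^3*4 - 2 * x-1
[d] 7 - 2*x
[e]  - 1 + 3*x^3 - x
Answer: a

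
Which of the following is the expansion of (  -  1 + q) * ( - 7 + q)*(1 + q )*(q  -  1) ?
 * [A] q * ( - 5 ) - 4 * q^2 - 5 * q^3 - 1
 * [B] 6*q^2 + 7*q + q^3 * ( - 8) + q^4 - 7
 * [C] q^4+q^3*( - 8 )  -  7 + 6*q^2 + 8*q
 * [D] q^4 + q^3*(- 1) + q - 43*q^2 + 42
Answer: C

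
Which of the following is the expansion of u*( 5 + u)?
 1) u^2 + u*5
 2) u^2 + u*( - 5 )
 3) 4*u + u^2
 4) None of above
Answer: 1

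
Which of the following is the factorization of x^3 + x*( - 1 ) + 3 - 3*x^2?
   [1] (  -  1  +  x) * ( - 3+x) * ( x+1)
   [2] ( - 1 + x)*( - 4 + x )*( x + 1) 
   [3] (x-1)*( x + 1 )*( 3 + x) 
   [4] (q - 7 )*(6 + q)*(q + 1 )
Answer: 1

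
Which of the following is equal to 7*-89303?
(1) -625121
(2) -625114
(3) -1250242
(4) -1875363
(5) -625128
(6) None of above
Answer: 1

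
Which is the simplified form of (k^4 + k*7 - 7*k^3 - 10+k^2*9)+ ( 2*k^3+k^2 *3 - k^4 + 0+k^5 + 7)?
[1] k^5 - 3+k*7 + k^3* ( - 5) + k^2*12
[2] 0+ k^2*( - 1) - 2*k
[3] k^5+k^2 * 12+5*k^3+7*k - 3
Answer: 1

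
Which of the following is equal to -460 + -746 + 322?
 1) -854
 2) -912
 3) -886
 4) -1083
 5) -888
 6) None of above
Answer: 6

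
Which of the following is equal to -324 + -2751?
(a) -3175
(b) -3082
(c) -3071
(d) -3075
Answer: d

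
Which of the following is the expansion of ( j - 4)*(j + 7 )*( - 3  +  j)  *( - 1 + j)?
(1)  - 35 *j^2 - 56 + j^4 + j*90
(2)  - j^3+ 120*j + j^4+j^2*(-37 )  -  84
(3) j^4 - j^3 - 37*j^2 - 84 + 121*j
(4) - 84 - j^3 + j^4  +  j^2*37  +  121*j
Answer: 3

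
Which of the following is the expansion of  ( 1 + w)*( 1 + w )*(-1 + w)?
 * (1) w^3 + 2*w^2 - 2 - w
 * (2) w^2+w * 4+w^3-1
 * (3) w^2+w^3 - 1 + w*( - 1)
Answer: 3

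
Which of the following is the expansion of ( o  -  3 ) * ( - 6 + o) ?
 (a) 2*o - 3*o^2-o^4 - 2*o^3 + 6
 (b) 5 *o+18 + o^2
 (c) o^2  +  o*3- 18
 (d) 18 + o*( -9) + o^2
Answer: d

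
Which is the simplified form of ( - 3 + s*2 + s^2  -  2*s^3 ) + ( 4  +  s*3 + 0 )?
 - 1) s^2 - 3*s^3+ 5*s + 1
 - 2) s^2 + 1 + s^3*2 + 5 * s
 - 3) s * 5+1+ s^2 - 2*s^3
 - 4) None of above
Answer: 3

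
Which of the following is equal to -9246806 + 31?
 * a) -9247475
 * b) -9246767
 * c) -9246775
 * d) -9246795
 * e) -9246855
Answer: c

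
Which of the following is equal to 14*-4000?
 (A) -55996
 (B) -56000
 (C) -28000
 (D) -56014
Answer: B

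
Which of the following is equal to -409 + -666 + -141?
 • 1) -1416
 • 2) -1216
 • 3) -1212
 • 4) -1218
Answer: 2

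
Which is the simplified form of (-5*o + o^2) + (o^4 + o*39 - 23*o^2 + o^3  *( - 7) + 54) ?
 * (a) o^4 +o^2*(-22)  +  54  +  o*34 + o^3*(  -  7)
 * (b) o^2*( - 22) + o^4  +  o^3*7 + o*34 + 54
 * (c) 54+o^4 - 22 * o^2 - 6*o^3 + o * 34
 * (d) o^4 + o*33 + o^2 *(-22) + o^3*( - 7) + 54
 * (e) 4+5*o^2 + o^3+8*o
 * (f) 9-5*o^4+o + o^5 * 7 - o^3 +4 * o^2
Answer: a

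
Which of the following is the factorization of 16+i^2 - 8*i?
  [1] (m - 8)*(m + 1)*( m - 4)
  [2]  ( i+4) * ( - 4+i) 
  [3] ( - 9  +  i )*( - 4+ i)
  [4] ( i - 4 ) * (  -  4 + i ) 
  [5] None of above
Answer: 4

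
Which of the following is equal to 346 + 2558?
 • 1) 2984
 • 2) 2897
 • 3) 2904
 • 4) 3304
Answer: 3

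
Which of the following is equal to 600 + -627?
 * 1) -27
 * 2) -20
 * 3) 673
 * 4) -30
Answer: 1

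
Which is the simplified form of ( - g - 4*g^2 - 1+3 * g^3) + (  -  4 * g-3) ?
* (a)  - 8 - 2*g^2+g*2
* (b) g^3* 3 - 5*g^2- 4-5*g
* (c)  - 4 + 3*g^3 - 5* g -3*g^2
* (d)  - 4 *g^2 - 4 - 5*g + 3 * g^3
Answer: d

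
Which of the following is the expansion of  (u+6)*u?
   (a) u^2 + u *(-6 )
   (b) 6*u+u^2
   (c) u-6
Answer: b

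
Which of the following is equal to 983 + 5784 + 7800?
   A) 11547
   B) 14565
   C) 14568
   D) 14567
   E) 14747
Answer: D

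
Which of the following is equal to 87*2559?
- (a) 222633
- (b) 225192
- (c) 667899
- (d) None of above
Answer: a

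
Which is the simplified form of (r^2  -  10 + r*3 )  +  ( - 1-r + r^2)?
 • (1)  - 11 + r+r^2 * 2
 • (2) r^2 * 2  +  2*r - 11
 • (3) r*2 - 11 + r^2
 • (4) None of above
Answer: 2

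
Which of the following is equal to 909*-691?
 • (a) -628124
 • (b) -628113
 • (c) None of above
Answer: c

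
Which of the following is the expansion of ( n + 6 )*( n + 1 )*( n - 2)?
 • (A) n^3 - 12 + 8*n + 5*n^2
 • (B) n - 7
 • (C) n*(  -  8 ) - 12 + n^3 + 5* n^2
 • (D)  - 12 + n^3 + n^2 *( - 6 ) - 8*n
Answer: C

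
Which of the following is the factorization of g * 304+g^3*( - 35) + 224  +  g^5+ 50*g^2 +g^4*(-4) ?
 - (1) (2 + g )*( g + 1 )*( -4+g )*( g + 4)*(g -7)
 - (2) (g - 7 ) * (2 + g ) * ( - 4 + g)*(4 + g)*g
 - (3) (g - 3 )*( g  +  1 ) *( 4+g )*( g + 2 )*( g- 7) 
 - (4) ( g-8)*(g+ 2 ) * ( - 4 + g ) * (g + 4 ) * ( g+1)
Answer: 1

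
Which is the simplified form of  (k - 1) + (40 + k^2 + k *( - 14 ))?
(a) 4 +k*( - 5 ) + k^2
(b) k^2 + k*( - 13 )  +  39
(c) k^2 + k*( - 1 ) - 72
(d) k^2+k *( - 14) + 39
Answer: b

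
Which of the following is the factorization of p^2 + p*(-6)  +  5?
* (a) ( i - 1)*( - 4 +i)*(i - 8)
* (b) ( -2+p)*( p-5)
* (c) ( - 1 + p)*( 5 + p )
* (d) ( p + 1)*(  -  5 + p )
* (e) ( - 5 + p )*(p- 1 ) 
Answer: e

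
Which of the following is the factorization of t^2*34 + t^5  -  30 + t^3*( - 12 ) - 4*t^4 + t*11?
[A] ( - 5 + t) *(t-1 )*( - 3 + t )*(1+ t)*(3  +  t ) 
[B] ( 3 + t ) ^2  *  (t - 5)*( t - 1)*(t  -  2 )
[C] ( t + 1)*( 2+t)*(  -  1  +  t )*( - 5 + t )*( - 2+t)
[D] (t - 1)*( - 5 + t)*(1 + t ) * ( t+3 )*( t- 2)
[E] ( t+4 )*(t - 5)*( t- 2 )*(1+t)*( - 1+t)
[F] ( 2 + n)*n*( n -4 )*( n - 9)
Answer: D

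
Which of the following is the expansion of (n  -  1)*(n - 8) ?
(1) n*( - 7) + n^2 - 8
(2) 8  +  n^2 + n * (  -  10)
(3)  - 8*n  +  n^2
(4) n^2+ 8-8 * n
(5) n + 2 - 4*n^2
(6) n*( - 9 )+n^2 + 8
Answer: 6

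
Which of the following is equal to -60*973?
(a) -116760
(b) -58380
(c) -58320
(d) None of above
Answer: b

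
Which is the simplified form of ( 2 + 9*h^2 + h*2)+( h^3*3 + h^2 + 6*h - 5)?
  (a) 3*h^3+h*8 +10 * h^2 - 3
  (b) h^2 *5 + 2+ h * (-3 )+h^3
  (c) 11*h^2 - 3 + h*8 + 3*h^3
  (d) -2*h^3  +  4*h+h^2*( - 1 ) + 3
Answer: a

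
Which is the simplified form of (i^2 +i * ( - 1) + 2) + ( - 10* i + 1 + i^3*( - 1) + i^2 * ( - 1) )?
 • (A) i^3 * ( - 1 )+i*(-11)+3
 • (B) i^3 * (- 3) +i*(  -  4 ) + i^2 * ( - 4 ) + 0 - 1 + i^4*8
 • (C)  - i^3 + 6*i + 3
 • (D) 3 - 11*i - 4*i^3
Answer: A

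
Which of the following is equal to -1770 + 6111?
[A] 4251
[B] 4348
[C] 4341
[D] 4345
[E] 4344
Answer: C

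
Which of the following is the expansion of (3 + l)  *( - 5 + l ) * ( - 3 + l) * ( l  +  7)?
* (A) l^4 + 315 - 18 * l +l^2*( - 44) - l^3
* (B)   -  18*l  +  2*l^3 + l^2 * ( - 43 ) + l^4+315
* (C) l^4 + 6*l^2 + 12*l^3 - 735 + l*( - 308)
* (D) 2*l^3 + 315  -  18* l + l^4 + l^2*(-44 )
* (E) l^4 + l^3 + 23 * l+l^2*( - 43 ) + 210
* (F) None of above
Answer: D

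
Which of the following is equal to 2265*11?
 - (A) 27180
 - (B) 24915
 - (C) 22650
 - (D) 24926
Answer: B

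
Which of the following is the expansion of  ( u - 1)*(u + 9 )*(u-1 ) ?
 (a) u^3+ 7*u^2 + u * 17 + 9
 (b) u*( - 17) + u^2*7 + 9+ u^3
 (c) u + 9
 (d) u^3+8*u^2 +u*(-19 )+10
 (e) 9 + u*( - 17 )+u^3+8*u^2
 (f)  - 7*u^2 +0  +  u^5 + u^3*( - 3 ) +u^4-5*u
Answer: b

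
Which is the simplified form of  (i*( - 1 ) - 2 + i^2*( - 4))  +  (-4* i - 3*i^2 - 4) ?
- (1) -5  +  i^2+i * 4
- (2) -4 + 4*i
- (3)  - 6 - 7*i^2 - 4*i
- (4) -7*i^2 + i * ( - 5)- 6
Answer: 4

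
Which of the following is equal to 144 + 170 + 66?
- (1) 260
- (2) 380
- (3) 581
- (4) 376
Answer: 2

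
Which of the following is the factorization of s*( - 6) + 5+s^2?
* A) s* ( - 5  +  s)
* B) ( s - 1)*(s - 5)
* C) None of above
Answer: B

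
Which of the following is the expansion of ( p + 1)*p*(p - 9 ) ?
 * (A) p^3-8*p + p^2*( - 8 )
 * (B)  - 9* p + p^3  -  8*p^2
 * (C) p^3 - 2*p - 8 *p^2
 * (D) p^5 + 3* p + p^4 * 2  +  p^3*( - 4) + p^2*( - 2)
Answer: B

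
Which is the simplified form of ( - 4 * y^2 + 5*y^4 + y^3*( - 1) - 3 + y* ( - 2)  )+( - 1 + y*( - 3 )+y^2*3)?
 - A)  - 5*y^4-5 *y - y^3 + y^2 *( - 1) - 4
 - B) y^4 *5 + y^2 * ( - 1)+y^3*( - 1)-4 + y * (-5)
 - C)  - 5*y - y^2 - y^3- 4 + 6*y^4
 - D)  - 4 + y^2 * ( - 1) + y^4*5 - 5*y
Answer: B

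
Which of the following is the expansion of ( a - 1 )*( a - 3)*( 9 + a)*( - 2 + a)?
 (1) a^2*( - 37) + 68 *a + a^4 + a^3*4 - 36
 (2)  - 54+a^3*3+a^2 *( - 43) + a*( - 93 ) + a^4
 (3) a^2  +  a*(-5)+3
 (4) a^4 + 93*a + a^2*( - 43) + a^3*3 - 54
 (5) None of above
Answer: 4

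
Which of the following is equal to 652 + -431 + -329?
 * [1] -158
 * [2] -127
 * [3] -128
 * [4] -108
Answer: 4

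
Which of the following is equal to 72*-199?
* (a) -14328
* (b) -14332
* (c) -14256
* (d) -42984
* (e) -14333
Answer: a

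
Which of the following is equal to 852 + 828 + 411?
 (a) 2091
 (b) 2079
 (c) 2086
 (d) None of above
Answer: a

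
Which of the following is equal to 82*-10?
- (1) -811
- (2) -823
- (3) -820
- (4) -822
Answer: 3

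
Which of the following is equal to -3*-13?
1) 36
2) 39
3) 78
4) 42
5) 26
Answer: 2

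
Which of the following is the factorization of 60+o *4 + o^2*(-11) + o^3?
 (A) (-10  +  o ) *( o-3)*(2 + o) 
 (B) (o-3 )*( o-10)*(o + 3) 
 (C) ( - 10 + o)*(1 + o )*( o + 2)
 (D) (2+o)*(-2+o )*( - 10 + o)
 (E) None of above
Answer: A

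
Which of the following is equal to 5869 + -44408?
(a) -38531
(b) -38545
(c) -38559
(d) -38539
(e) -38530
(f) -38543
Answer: d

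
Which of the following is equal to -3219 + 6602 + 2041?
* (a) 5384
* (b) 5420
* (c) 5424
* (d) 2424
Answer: c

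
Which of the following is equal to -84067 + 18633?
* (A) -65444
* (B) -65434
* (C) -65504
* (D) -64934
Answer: B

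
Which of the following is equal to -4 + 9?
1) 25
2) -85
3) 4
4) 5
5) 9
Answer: 4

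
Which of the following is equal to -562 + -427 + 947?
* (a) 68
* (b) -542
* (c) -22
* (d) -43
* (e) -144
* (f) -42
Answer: f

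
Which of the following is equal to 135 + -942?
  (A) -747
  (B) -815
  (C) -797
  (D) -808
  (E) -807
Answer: E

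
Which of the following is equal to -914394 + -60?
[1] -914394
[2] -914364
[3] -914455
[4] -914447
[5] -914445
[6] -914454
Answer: 6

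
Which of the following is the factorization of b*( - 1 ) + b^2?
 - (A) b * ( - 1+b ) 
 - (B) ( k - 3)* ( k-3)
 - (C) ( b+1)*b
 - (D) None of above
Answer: A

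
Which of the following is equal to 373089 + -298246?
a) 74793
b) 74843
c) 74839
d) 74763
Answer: b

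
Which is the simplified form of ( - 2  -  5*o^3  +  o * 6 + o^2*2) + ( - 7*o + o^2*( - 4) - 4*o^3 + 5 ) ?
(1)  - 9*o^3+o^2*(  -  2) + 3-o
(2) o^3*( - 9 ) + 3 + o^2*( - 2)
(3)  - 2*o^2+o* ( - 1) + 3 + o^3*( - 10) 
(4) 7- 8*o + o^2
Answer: 1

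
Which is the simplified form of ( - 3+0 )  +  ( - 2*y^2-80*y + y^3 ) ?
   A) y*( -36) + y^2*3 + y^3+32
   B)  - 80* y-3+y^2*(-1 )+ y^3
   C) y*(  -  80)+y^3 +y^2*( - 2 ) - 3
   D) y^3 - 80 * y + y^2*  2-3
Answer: C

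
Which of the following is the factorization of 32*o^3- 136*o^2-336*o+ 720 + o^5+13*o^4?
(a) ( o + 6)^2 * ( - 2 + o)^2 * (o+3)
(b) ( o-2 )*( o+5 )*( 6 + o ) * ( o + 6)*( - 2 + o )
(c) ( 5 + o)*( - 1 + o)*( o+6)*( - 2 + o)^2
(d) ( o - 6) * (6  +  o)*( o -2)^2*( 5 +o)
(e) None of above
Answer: b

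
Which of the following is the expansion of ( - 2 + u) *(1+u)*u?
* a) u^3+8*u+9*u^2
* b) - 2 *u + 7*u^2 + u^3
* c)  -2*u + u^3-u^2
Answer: c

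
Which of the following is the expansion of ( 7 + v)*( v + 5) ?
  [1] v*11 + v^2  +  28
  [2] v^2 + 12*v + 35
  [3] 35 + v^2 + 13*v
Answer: 2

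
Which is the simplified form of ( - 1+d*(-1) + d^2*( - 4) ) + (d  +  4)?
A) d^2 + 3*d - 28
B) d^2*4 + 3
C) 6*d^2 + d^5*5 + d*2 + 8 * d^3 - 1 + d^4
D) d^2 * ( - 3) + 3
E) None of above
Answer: E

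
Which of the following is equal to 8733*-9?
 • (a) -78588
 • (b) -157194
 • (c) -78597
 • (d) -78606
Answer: c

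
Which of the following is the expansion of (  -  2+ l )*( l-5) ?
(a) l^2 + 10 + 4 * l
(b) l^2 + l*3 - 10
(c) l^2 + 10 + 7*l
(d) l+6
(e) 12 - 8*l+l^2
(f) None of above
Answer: f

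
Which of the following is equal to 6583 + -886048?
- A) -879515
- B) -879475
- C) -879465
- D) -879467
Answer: C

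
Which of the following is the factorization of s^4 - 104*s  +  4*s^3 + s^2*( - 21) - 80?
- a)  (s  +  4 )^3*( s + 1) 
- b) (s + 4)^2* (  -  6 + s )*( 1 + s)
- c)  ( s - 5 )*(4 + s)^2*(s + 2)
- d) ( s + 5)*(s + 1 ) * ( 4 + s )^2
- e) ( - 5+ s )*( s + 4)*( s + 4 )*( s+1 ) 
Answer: e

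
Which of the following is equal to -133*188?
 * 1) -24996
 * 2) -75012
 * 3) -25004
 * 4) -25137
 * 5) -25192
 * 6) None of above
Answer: 3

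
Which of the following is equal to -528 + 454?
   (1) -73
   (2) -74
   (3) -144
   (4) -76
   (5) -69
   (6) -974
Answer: 2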